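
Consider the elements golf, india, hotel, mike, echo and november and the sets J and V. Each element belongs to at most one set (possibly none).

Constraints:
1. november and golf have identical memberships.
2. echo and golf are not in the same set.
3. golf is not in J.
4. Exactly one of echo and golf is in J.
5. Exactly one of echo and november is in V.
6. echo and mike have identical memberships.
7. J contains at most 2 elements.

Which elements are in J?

J = {echo, mike}

From (3): golf ∉ J.
(1): november matches golf: november ∉ J.
(4) (exactly one): echo ∈ J.
(5) (exactly one): november ∈ V.
(6): mike matches echo: mike ∈ J.
(7): J already has 2, so the rest are out.
(1): golf matches november: golf ∈ V.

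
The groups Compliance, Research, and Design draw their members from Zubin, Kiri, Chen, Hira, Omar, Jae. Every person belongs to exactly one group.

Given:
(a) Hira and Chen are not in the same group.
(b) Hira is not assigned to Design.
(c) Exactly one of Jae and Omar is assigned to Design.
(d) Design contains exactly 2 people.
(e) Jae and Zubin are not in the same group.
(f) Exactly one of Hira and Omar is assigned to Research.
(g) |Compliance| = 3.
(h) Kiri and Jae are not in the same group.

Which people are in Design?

Design = {Chen, Jae}

From (b): Hira ∉ Design.
Suppose Zubin ∈ Design: no assignment then satisfies all the clues, so Zubin ∉ Design.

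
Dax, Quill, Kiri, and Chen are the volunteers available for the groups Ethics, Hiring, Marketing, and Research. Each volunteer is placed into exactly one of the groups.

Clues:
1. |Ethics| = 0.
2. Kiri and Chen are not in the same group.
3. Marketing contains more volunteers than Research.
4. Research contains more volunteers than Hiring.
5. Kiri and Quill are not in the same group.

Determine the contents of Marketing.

Marketing = {Chen, Dax, Quill}

(1): Ethics already has 0, so the rest are out.
Suppose Dax ∉ Marketing: no assignment then satisfies all the clues, so Dax ∈ Marketing.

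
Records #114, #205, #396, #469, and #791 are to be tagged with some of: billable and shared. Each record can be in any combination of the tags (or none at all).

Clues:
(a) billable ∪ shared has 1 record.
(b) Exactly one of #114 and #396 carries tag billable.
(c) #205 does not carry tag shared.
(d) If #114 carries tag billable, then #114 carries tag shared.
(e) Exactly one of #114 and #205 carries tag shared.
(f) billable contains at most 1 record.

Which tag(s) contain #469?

From (c): #205 ∉ shared.
(e) (exactly one): #114 ∈ shared.
Suppose #469 ∈ billable: no assignment then satisfies all the clues, so #469 ∉ billable.

#469: none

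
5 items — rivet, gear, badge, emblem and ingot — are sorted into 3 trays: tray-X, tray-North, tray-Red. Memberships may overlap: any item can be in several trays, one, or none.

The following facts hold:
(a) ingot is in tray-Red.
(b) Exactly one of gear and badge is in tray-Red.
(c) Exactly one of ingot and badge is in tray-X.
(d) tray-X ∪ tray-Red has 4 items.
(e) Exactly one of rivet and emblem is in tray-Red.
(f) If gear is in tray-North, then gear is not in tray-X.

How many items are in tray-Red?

3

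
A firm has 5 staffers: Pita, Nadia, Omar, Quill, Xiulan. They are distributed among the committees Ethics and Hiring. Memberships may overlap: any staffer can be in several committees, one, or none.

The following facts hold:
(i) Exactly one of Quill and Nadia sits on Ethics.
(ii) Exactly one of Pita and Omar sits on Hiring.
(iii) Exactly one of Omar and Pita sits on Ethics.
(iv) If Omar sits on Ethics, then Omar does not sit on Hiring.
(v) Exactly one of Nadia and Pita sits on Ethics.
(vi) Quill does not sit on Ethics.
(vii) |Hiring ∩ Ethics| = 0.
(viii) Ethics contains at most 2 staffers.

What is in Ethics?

Ethics = {Nadia, Omar}

From (vi): Quill ∉ Ethics.
(i) (exactly one): Nadia ∈ Ethics.
(v) (exactly one): Pita ∉ Ethics.
(iii) (exactly one): Omar ∈ Ethics.
(iv): Omar ∉ Hiring.
(viii): Ethics already has 2, so the rest are out.
(ii) (exactly one): Pita ∈ Hiring.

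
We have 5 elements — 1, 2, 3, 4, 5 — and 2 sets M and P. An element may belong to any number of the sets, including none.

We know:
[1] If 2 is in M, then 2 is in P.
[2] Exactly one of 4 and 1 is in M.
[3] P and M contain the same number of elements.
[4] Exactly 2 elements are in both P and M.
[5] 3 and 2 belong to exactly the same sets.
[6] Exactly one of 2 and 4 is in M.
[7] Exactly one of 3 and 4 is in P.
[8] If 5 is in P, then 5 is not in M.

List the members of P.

P = {2, 3, 5}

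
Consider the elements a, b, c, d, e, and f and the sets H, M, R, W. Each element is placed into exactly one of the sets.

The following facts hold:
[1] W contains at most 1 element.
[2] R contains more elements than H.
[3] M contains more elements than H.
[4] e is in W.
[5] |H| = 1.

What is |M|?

2

From (4): e ∈ W.
(1): W already has 1, so the rest are out.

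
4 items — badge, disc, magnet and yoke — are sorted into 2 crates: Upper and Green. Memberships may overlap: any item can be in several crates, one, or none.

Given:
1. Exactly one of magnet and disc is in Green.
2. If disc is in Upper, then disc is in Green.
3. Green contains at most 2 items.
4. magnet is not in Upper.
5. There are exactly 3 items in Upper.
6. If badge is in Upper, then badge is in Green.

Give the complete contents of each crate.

From (4): magnet ∉ Upper.
(5): only 3 candidates remain for Upper, so all are in.
(6): badge ∈ Green.
(2): disc ∈ Green.
(3): Green already has 2, so the rest are out.

Upper = {badge, disc, yoke}; Green = {badge, disc}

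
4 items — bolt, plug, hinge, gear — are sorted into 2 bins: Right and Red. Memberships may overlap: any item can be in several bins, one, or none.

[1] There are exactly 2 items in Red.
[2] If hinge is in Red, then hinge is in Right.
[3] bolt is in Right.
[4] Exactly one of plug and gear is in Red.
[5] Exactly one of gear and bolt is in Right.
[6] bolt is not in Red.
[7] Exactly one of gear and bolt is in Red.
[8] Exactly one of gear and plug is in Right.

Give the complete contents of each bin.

Right = {bolt, hinge, plug}; Red = {gear, hinge}

From (3): bolt ∈ Right.
From (6): bolt ∉ Red.
(5) (exactly one): gear ∉ Right.
(7) (exactly one): gear ∈ Red.
(8) (exactly one): plug ∈ Right.
(4) (exactly one): plug ∉ Red.
(1): only 2 candidates remain for Red, so all are in.
(2): hinge ∈ Right.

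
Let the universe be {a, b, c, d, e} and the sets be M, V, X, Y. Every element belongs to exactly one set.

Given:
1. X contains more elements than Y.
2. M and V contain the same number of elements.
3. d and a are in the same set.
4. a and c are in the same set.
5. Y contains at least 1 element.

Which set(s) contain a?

a: X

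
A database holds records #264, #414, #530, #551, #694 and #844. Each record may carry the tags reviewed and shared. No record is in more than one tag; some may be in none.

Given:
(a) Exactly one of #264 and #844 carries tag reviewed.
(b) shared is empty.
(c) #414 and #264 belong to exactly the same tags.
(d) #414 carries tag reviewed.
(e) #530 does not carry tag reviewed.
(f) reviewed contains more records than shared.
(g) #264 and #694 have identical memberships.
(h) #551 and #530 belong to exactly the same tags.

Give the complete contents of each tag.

reviewed = {#264, #414, #694}; shared = {}

From (d): #414 ∈ reviewed.
From (e): #530 ∉ reviewed.
(b): shared already has 0, so the rest are out.
(c): #264 matches #414: #264 ∈ reviewed.
(g): #694 matches #264: #694 ∈ reviewed.
(h): #551 matches #530: #551 ∉ reviewed.
(a) (exactly one): #844 ∉ reviewed.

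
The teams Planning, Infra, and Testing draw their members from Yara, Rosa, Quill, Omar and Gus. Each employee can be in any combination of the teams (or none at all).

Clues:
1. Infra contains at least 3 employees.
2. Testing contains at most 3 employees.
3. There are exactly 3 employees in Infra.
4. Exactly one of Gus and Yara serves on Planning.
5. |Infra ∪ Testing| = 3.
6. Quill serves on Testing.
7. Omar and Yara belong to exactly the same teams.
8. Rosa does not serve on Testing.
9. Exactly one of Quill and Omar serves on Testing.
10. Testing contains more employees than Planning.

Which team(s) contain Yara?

Yara: none

From (6): Quill ∈ Testing.
From (8): Rosa ∉ Testing.
(9) (exactly one): Omar ∉ Testing.
(7): Yara matches Omar: Yara ∉ Testing.
Suppose Yara ∈ Planning: no assignment then satisfies all the clues, so Yara ∉ Planning.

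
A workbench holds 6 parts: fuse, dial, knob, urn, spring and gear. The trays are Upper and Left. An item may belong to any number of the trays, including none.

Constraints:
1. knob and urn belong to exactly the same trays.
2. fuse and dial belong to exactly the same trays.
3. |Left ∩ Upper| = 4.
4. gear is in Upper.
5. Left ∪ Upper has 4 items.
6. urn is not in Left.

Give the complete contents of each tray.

Upper = {dial, fuse, gear, spring}; Left = {dial, fuse, gear, spring}

From (4): gear ∈ Upper.
From (6): urn ∉ Left.
(1): knob matches urn: knob ∉ Left.
Suppose fuse ∉ Upper: no assignment then satisfies all the clues, so fuse ∈ Upper.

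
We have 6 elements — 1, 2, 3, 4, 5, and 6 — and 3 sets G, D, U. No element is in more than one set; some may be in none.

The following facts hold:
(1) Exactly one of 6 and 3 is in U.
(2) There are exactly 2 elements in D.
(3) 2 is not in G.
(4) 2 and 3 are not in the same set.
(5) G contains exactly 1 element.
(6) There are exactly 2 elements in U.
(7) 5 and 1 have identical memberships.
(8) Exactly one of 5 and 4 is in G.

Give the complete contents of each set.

G = {4}; D = {1, 5}; U = {2, 6}

From (3): 2 ∉ G.
Suppose 1 ∈ G: no assignment then satisfies all the clues, so 1 ∉ G.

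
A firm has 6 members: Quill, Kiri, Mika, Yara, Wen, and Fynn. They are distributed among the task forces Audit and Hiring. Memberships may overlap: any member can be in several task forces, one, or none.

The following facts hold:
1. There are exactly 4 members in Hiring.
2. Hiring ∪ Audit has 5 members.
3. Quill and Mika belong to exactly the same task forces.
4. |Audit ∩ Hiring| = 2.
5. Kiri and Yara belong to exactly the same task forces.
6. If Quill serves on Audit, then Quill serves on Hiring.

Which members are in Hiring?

Hiring = {Kiri, Mika, Quill, Yara}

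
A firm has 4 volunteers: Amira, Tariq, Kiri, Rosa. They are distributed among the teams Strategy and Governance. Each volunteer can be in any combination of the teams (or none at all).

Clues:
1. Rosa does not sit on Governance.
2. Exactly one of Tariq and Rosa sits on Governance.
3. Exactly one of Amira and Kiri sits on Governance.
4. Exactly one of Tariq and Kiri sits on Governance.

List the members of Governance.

Governance = {Amira, Tariq}

From (1): Rosa ∉ Governance.
(2) (exactly one): Tariq ∈ Governance.
(4) (exactly one): Kiri ∉ Governance.
(3) (exactly one): Amira ∈ Governance.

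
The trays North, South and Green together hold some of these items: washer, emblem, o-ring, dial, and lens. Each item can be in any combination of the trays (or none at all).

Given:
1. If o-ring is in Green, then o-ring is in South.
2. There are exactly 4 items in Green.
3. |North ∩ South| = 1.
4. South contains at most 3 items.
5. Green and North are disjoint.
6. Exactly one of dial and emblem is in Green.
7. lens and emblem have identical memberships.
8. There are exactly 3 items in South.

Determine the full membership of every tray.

North = {dial}; South = {dial, o-ring, washer}; Green = {emblem, lens, o-ring, washer}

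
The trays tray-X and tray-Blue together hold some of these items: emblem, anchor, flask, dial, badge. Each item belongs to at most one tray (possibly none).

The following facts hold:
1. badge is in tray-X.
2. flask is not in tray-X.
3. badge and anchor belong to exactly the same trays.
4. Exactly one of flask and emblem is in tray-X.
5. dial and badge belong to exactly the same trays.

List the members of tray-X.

From (1): badge ∈ tray-X.
From (2): flask ∉ tray-X.
(3): anchor matches badge: anchor ∈ tray-X.
(4) (exactly one): emblem ∈ tray-X.
(5): dial matches badge: dial ∈ tray-X.

tray-X = {anchor, badge, dial, emblem}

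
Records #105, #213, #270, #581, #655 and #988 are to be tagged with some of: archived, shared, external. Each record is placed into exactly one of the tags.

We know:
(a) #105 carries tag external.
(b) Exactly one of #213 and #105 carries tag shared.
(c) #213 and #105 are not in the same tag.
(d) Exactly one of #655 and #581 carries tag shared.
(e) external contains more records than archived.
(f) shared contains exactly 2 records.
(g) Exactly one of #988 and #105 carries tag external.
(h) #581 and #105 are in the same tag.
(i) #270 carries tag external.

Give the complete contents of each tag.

From (a): #105 ∈ external.
From (i): #270 ∈ external.
(b) (exactly one): #213 ∈ shared.
(g) (exactly one): #988 ∉ external.
(h): #581 matches #105: #581 ∉ archived.
(h): #581 matches #105: #581 ∉ shared.
(h): #581 matches #105: #581 ∈ external.
(d) (exactly one): #655 ∈ shared.
(f): shared already has 2, so the rest are out.
Only one tag left: #988 ∈ archived.

archived = {#988}; shared = {#213, #655}; external = {#105, #270, #581}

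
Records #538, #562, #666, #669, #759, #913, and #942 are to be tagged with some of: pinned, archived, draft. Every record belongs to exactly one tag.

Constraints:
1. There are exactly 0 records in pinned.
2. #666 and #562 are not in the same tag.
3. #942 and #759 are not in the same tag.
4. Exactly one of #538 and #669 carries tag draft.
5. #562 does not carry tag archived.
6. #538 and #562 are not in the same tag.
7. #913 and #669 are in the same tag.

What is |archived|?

3

From (5): #562 ∉ archived.
(1): pinned already has 0, so the rest are out.
Only one tag left: #562 ∈ draft.
(2): #666 ∉ draft.
(6): #538 ∉ draft.
Only one tag left: #538 ∈ archived.
Only one tag left: #666 ∈ archived.
(4) (exactly one): #669 ∈ draft.
(7): #913 matches #669: #913 ∉ archived.
(7): #913 matches #669: #913 ∈ draft.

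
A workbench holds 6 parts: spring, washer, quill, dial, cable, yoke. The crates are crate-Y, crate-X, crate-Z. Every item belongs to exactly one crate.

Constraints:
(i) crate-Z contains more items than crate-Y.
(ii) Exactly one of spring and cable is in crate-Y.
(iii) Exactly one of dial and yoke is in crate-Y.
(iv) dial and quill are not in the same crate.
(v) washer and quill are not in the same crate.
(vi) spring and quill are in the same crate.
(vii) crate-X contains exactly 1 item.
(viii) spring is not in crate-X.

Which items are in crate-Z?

crate-Z = {quill, spring, yoke}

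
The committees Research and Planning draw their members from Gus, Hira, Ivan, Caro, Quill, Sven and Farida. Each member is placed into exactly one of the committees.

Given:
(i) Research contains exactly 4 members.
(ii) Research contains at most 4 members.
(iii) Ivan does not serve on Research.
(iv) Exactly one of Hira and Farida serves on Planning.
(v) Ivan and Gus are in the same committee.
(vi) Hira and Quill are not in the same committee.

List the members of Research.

Research = {Caro, Farida, Quill, Sven}

From (iii): Ivan ∉ Research.
(v): Gus matches Ivan: Gus ∉ Research.
Only one committee left: Gus ∈ Planning.
Only one committee left: Ivan ∈ Planning.
Suppose Hira ∈ Research: no assignment then satisfies all the clues, so Hira ∉ Research.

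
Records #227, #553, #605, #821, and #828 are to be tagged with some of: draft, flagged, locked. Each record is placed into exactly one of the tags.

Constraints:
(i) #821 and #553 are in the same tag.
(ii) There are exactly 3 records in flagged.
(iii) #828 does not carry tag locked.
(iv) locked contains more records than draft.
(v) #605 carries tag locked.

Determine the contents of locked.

locked = {#227, #605}

From (iii): #828 ∉ locked.
From (v): #605 ∈ locked.
Suppose #227 ∉ locked: no assignment then satisfies all the clues, so #227 ∈ locked.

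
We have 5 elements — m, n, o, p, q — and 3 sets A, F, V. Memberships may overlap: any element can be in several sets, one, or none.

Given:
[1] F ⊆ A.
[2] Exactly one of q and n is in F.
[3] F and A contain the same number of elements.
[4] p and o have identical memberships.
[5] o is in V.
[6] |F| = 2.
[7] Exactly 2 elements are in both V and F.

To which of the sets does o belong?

o: V

From (5): o ∈ V.
(4): p matches o: p ∈ V.
Suppose o ∈ A: no assignment then satisfies all the clues, so o ∉ A.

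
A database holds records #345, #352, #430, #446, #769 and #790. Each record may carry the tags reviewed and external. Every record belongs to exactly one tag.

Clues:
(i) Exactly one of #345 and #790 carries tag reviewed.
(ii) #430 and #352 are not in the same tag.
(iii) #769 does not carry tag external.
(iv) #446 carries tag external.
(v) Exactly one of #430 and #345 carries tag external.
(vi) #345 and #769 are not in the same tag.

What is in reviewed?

reviewed = {#430, #769, #790}

From (iii): #769 ∉ external.
From (iv): #446 ∈ external.
Only one tag left: #769 ∈ reviewed.
(vi): #345 ∉ reviewed.
Only one tag left: #345 ∈ external.
(i) (exactly one): #790 ∈ reviewed.
(v) (exactly one): #430 ∉ external.
Only one tag left: #430 ∈ reviewed.
(ii): #352 ∉ reviewed.
Only one tag left: #352 ∈ external.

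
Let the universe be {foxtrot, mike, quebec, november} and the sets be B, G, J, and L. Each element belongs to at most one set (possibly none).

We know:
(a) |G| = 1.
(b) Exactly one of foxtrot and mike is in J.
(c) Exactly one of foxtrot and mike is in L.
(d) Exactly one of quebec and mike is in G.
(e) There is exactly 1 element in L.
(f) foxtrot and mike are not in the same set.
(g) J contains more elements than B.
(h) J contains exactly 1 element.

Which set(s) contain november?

november: none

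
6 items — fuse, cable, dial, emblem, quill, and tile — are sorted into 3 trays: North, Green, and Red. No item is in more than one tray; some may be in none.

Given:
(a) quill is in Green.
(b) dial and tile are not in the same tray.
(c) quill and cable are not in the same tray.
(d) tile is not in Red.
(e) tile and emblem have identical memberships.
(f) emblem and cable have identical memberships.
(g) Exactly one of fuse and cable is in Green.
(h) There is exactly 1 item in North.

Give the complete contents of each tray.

From (a): quill ∈ Green.
From (d): tile ∉ Red.
(c): cable ∉ Green.
(e): emblem matches tile: emblem ∉ Red.
(f): emblem matches cable: emblem ∉ Green.
(f): cable matches emblem: cable ∉ Red.
(g) (exactly one): fuse ∈ Green.
(e): tile matches emblem: tile ∉ Green.
Suppose cable ∈ North: no assignment then satisfies all the clues, so cable ∉ North.

North = {dial}; Green = {fuse, quill}; Red = {}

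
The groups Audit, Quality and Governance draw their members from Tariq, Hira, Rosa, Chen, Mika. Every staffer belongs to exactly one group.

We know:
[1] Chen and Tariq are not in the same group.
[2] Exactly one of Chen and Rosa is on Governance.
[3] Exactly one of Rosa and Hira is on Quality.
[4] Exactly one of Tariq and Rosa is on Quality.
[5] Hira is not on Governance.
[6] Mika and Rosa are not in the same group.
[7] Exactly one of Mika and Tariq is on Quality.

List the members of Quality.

Quality = {Hira, Tariq}

From (5): Hira ∉ Governance.
Suppose Tariq ∉ Quality: no assignment then satisfies all the clues, so Tariq ∈ Quality.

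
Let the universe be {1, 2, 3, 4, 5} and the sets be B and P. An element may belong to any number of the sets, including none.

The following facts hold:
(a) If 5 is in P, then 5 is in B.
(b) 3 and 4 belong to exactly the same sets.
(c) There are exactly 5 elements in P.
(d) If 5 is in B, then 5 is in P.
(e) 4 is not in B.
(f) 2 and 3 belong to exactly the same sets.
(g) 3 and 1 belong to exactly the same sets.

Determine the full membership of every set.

B = {5}; P = {1, 2, 3, 4, 5}

From (e): 4 ∉ B.
(b): 3 matches 4: 3 ∉ B.
(c): only 5 candidates remain for P, so all are in.
(f): 2 matches 3: 2 ∉ B.
(g): 1 matches 3: 1 ∉ B.
(a): 5 ∈ B.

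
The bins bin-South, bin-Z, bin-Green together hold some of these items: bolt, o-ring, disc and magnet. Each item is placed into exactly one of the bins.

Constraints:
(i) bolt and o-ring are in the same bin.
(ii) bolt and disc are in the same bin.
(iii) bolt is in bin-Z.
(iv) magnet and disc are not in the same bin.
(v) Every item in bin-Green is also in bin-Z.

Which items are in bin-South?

bin-South = {magnet}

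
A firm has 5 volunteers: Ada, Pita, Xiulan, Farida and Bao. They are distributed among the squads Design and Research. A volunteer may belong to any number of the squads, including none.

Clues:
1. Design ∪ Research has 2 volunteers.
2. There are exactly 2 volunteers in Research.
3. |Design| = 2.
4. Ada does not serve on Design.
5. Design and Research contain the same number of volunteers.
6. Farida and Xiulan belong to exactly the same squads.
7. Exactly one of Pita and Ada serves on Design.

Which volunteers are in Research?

From (4): Ada ∉ Design.
(7) (exactly one): Pita ∈ Design.
Suppose Ada ∈ Research: no assignment then satisfies all the clues, so Ada ∉ Research.

Research = {Bao, Pita}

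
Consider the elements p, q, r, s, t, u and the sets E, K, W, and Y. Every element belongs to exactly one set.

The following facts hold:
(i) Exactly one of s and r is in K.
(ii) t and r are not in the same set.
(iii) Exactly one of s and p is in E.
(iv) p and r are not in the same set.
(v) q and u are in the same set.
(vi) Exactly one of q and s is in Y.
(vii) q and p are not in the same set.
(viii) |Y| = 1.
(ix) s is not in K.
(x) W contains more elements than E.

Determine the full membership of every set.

E = {p}; K = {r}; W = {q, t, u}; Y = {s}

From (ix): s ∉ K.
(i) (exactly one): r ∈ K.
(ii): t ∉ K.
(iv): p ∉ K.
Suppose p ∉ E: no assignment then satisfies all the clues, so p ∈ E.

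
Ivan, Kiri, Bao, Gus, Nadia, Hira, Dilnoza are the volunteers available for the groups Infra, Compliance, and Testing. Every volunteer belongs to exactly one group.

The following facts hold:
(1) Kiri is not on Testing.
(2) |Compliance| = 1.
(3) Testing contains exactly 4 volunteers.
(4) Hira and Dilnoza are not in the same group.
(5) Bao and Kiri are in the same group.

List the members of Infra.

Infra = {Bao, Kiri}

From (1): Kiri ∉ Testing.
(5): Bao matches Kiri: Bao ∉ Testing.
Suppose Ivan ∈ Infra: no assignment then satisfies all the clues, so Ivan ∉ Infra.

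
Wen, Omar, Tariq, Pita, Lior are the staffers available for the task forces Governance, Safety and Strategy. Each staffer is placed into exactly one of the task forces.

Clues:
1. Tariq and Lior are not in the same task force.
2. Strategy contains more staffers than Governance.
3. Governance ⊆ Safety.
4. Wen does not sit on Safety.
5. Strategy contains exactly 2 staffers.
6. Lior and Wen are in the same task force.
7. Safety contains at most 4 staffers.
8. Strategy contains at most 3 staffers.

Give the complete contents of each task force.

Governance = {}; Safety = {Omar, Pita, Tariq}; Strategy = {Lior, Wen}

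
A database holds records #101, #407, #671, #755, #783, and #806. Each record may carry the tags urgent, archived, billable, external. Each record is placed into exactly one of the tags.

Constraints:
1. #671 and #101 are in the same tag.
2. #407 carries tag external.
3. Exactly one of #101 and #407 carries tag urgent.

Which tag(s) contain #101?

From (2): #407 ∈ external.
(3) (exactly one): #101 ∈ urgent.
(1): #671 matches #101: #671 ∈ urgent.

#101: urgent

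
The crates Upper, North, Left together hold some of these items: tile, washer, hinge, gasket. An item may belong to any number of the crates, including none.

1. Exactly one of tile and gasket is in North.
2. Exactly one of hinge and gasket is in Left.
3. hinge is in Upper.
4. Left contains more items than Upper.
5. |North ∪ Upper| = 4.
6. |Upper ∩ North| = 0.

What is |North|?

2

From (3): hinge ∈ Upper.
Suppose tile ∉ Left: no assignment then satisfies all the clues, so tile ∈ Left.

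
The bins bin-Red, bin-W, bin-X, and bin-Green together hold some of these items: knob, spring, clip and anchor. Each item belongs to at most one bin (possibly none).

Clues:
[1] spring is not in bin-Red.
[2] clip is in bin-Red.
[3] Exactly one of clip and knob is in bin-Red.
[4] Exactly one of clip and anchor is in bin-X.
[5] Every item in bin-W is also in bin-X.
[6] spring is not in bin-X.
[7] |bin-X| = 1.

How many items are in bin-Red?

1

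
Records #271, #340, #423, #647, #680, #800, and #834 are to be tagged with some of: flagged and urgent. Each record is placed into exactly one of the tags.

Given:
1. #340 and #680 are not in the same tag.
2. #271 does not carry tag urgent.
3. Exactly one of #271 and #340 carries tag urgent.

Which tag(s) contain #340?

From (2): #271 ∉ urgent.
(3) (exactly one): #340 ∈ urgent.
Only one tag left: #271 ∈ flagged.
(1): #680 ∉ urgent.
Only one tag left: #680 ∈ flagged.

#340: urgent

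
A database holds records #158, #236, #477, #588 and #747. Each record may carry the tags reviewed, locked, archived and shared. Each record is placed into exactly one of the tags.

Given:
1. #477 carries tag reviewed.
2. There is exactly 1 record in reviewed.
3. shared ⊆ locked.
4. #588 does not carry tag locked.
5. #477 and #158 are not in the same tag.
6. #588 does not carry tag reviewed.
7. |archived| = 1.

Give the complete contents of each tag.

reviewed = {#477}; locked = {#158, #236, #747}; archived = {#588}; shared = {}

From (1): #477 ∈ reviewed.
From (4): #588 ∉ locked.
From (6): #588 ∉ reviewed.
(2): reviewed already has 1, so the rest are out.
(3) contrapositive: #588 ∉ shared.
Only one tag left: #588 ∈ archived.
(7): archived already has 1, so the rest are out.
Suppose #158 ∉ locked: no assignment then satisfies all the clues, so #158 ∈ locked.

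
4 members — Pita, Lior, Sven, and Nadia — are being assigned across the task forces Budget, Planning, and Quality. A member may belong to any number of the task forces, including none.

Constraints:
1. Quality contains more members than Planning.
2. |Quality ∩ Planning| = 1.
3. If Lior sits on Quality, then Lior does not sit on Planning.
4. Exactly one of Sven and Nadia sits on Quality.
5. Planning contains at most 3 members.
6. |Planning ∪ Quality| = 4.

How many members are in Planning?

2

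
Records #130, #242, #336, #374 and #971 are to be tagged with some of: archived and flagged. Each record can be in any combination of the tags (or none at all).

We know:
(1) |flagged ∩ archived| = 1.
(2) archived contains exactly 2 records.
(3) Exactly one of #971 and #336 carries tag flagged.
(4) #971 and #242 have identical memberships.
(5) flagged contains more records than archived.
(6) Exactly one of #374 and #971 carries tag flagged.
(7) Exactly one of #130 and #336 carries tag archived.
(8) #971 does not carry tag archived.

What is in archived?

archived = {#130, #374}

From (8): #971 ∉ archived.
(4): #242 matches #971: #242 ∉ archived.
Suppose #130 ∉ archived: no assignment then satisfies all the clues, so #130 ∈ archived.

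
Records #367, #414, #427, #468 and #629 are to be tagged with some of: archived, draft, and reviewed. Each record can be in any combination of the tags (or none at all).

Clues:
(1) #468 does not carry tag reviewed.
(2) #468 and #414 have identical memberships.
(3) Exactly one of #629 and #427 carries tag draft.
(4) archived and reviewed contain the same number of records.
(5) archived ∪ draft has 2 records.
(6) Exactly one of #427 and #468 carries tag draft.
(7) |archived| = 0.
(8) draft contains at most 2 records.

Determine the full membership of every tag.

archived = {}; draft = {#367, #427}; reviewed = {}

From (1): #468 ∉ reviewed.
(2): #414 matches #468: #414 ∉ reviewed.
(7): archived already has 0, so the rest are out.
Suppose #367 ∉ draft: no assignment then satisfies all the clues, so #367 ∈ draft.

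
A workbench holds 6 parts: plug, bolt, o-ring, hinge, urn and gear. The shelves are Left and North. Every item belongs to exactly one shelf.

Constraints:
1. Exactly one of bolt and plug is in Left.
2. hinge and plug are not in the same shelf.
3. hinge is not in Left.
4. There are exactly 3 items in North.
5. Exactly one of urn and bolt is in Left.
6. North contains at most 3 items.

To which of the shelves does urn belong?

From (3): hinge ∉ Left.
Only one shelf left: hinge ∈ North.
(2): plug ∉ North.
Only one shelf left: plug ∈ Left.
(1) (exactly one): bolt ∉ Left.
(5) (exactly one): urn ∈ Left.
Only one shelf left: bolt ∈ North.

urn: Left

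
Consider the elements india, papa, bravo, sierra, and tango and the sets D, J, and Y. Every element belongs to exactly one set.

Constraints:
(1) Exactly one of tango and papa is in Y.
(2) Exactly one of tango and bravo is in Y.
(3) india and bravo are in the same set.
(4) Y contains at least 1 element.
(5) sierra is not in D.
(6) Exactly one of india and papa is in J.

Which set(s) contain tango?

tango: Y

From (5): sierra ∉ D.
Suppose tango ∈ D: no assignment then satisfies all the clues, so tango ∉ D.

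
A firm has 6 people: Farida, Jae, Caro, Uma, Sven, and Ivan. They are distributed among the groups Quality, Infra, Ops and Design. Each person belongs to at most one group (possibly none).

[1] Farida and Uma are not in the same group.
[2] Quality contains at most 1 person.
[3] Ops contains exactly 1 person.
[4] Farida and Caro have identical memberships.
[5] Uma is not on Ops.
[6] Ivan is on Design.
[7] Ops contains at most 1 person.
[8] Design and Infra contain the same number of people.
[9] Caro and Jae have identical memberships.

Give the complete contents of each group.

Quality = {}; Infra = {Uma}; Ops = {Sven}; Design = {Ivan}

From (5): Uma ∉ Ops.
From (6): Ivan ∈ Design.
Suppose Farida ∈ Quality: no assignment then satisfies all the clues, so Farida ∉ Quality.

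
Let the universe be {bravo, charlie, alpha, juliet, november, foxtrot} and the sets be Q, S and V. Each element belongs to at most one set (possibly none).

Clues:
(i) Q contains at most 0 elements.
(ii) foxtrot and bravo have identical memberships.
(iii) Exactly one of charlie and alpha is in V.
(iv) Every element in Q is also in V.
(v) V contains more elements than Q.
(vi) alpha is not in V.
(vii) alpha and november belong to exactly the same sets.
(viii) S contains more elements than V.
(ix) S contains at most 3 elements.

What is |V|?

1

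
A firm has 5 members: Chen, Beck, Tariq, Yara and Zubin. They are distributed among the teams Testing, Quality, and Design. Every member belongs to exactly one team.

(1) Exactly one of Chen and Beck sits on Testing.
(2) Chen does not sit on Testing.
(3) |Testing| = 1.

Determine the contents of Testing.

Testing = {Beck}

From (2): Chen ∉ Testing.
(1) (exactly one): Beck ∈ Testing.
(3): Testing already has 1, so the rest are out.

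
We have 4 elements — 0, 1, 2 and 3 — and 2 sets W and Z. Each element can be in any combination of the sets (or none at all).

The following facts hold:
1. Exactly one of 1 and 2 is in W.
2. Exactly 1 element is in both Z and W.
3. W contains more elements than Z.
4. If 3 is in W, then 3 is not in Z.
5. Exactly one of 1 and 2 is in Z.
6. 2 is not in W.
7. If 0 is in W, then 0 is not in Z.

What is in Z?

From (6): 2 ∉ W.
(1) (exactly one): 1 ∈ W.
Suppose 0 ∈ Z: no assignment then satisfies all the clues, so 0 ∉ Z.

Z = {1}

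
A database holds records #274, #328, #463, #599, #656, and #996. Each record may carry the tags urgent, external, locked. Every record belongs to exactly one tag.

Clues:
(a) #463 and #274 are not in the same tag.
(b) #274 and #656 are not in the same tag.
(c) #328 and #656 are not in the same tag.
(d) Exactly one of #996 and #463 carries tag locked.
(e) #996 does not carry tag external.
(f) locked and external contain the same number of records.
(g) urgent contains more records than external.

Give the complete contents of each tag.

From (e): #996 ∉ external.
Suppose #274 ∉ urgent: no assignment then satisfies all the clues, so #274 ∈ urgent.

urgent = {#274, #328, #599, #996}; external = {#656}; locked = {#463}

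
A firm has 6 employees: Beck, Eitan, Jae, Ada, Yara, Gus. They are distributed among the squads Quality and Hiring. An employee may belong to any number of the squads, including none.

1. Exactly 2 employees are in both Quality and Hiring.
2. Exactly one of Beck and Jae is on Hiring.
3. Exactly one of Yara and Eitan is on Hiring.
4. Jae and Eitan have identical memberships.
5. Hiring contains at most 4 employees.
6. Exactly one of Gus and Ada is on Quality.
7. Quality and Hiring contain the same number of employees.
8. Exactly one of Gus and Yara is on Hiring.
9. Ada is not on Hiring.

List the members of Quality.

Quality = {Ada, Eitan, Jae}

From (9): Ada ∉ Hiring.
Suppose Beck ∈ Quality: no assignment then satisfies all the clues, so Beck ∉ Quality.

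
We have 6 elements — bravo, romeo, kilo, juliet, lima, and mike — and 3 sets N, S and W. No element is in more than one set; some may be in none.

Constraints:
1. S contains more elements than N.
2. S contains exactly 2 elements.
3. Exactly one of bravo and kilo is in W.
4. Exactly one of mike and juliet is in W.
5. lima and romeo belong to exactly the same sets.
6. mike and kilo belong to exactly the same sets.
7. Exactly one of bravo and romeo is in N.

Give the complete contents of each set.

N = {bravo}; S = {lima, romeo}; W = {kilo, mike}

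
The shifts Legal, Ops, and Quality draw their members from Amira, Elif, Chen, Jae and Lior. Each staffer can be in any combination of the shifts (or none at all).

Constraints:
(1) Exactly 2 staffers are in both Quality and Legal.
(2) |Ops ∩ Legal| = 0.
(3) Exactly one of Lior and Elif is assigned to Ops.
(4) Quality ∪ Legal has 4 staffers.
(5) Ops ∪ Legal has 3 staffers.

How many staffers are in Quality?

4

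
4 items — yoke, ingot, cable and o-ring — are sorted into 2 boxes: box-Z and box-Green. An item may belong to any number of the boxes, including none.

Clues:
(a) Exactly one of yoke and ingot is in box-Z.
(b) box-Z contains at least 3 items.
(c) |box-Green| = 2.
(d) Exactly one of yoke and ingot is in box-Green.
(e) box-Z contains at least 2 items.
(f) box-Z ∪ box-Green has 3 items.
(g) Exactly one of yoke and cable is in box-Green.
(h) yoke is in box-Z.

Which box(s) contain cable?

cable: box-Z

From (h): yoke ∈ box-Z.
(a) (exactly one): ingot ∉ box-Z.
(b): only 3 candidates remain for box-Z, so all are in.
Suppose cable ∈ box-Green: no assignment then satisfies all the clues, so cable ∉ box-Green.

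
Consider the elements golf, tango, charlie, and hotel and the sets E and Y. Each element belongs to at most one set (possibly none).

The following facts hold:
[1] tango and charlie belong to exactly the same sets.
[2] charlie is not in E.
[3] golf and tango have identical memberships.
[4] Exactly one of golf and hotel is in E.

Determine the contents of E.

From (2): charlie ∉ E.
(1): tango matches charlie: tango ∉ E.
(3): golf matches tango: golf ∉ E.
(4) (exactly one): hotel ∈ E.

E = {hotel}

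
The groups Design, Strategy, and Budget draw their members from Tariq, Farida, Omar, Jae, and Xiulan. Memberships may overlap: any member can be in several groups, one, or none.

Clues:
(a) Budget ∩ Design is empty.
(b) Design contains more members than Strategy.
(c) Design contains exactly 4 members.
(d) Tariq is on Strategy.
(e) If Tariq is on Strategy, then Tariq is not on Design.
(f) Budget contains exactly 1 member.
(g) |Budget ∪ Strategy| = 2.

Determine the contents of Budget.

Budget = {Tariq}

From (d): Tariq ∈ Strategy.
(e): Tariq ∉ Design.
(c): only 4 candidates remain for Design, so all are in.
(a) (disjoint): Farida ∉ Budget.
(a) (disjoint): Omar ∉ Budget.
(a) (disjoint): Jae ∉ Budget.
(a) (disjoint): Xiulan ∉ Budget.
(f): only 1 candidates remain for Budget, so all are in.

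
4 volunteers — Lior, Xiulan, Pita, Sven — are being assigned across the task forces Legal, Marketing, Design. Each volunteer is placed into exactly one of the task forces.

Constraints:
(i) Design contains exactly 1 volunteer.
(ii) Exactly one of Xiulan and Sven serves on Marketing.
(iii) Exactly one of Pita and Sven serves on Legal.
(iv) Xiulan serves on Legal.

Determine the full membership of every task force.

From (iv): Xiulan ∈ Legal.
(ii) (exactly one): Sven ∈ Marketing.
(iii) (exactly one): Pita ∈ Legal.
(i): only 1 candidates remain for Design, so all are in.

Legal = {Pita, Xiulan}; Marketing = {Sven}; Design = {Lior}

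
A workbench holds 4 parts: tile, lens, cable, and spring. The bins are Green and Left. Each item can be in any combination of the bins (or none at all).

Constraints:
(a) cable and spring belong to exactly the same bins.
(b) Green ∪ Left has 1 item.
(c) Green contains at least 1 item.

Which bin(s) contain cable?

cable: none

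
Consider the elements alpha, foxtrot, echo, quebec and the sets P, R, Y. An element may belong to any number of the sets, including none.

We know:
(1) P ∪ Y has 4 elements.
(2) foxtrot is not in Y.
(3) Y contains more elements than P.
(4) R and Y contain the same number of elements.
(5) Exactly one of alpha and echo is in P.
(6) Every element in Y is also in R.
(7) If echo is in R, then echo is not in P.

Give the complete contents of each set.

P = {alpha, foxtrot}; R = {alpha, echo, quebec}; Y = {alpha, echo, quebec}

From (2): foxtrot ∉ Y.
Suppose alpha ∉ P: no assignment then satisfies all the clues, so alpha ∈ P.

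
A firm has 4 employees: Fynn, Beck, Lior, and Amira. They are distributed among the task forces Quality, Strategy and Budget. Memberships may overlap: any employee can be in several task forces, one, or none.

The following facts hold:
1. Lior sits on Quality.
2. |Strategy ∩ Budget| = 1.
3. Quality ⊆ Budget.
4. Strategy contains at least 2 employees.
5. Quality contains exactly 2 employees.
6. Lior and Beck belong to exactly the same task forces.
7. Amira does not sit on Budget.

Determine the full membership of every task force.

Quality = {Beck, Lior}; Strategy = {Amira, Fynn}; Budget = {Beck, Fynn, Lior}

From (1): Lior ∈ Quality.
From (7): Amira ∉ Budget.
(3) with Lior ∈ Quality: Lior ∈ Budget.
(3) contrapositive: Amira ∉ Quality.
(6): Beck matches Lior: Beck ∈ Quality.
(6): Beck matches Lior: Beck ∈ Budget.
(5): Quality already has 2, so the rest are out.
Suppose Fynn ∉ Strategy: no assignment then satisfies all the clues, so Fynn ∈ Strategy.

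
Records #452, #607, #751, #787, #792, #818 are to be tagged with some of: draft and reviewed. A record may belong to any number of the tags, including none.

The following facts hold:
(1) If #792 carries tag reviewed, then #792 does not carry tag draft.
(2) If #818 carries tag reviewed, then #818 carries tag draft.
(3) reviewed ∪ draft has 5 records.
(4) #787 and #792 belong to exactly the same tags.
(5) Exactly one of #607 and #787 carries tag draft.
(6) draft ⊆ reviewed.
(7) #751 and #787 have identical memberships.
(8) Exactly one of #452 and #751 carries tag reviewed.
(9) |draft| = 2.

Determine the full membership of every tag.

draft = {#607, #818}; reviewed = {#607, #751, #787, #792, #818}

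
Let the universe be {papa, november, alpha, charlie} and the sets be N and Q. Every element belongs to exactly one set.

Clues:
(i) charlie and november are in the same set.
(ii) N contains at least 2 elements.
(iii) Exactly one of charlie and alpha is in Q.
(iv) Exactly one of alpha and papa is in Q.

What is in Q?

Q = {alpha}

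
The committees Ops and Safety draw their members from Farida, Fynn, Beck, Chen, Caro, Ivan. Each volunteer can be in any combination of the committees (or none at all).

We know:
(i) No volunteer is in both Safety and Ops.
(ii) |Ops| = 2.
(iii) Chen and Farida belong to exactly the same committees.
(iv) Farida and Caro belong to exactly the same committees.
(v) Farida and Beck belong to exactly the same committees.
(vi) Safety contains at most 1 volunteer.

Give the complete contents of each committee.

Ops = {Fynn, Ivan}; Safety = {}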